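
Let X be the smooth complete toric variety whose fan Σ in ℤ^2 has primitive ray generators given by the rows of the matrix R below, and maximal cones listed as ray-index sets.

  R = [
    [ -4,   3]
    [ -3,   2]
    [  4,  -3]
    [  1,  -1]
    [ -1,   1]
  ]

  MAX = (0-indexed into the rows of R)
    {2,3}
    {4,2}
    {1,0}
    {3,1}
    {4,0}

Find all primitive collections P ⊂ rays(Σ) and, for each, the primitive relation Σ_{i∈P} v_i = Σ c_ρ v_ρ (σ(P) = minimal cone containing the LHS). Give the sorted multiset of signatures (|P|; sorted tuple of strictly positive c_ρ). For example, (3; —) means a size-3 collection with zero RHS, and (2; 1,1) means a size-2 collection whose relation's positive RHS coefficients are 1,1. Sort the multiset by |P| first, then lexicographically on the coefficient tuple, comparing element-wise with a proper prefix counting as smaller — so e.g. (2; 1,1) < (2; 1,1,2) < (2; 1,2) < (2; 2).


5 minimal non-faces of Δ(Σ) (on 5 rays):

  P = {0,2}:  v_{0} + v_{2} = 0 ; sig = (2; —)
  P = {3,4}:  v_{3} + v_{4} = 0 ; sig = (2; —)
  P = {0,3}:  v_{0} + v_{3} = v_{1} ; sig = (2; 1)
  P = {1,2}:  v_{1} + v_{2} = v_{3} ; sig = (2; 1)
  P = {1,4}:  v_{1} + v_{4} = v_{0} ; sig = (2; 1)

Hence PRS(X_Σ) =
[(2; —), (2; —), (2; 1), (2; 1), (2; 1)]


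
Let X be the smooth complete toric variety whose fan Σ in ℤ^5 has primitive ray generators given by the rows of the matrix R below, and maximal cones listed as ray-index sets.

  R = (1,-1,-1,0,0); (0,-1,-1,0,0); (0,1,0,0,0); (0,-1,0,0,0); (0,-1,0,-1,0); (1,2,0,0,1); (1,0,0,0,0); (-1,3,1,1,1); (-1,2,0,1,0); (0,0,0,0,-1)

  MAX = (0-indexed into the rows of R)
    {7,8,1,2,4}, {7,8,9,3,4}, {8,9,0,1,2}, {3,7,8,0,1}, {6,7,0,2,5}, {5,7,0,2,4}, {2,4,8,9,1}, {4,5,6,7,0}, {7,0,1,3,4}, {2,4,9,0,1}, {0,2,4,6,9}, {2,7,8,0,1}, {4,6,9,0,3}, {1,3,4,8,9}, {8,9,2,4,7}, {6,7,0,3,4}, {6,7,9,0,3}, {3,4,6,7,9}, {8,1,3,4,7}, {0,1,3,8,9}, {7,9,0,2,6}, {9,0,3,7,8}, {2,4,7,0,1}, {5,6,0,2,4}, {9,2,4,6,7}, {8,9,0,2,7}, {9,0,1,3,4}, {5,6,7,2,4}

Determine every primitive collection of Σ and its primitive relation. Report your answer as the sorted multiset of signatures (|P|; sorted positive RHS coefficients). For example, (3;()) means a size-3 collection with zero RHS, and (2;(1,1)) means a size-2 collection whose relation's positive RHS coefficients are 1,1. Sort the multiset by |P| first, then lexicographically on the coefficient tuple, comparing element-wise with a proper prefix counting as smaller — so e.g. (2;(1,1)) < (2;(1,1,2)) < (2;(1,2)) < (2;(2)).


Minimal non-faces — 11 found among 10 rays, 28 max cones:

  P = {2,3}:  v_{2} + v_{3} = 0  ⇒ sig = (2;())
  P = {1,6}:  v_{1} + v_{6} = v_{0}  ⇒ sig = (2;(1))
  P = {6,8}:  v_{6} + v_{8} = v_{0} + v_{7} + v_{9}  ⇒ sig = (2;(1,1,1))
  P = {3,5}:  v_{3} + v_{5} = v_{0} + v_{4} + v_{6} + v_{7}  ⇒ sig = (2;(1,1,1,1))
  P = {1,5}:  v_{1} + v_{5} = 2·v_{0} + v_{2} + v_{4} + v_{7}  ⇒ sig = (2;(1,1,1,2))
  P = {5,8}:  v_{5} + v_{8} = v_{0} + 2·v_{2} + v_{7}  ⇒ sig = (2;(1,1,2))
  P = {5,9}:  v_{5} + v_{9} = 2·v_{2} + v_{6}  ⇒ sig = (2;(1,2))
  P = {1,7,9}:  v_{1} + v_{7} + v_{9} = v_{8}  ⇒ sig = (3;(1))
  P = {0,4,8}:  v_{0} + v_{4} + v_{8} = v_{1} + v_{2}  ⇒ sig = (3;(1,1))
  P = {0,4,7,9}:  v_{0} + v_{4} + v_{7} + v_{9} = v_{2}  ⇒ sig = (4;(1))
  P = {0,2,4,6,7}:  v_{0} + v_{2} + v_{4} + v_{6} + v_{7} = v_{5}  ⇒ sig = (5;(1))

Signatures (|P|; sorted positive RHS coefficients), sorted:
{ (2;()),  (2;(1)),  (2;(1,1,1)),  (2;(1,1,1,1)),  (2;(1,1,1,2)),  (2;(1,1,2)),  (2;(1,2)),  (3;(1)),  (3;(1,1)),  (4;(1)),  (5;(1)) }


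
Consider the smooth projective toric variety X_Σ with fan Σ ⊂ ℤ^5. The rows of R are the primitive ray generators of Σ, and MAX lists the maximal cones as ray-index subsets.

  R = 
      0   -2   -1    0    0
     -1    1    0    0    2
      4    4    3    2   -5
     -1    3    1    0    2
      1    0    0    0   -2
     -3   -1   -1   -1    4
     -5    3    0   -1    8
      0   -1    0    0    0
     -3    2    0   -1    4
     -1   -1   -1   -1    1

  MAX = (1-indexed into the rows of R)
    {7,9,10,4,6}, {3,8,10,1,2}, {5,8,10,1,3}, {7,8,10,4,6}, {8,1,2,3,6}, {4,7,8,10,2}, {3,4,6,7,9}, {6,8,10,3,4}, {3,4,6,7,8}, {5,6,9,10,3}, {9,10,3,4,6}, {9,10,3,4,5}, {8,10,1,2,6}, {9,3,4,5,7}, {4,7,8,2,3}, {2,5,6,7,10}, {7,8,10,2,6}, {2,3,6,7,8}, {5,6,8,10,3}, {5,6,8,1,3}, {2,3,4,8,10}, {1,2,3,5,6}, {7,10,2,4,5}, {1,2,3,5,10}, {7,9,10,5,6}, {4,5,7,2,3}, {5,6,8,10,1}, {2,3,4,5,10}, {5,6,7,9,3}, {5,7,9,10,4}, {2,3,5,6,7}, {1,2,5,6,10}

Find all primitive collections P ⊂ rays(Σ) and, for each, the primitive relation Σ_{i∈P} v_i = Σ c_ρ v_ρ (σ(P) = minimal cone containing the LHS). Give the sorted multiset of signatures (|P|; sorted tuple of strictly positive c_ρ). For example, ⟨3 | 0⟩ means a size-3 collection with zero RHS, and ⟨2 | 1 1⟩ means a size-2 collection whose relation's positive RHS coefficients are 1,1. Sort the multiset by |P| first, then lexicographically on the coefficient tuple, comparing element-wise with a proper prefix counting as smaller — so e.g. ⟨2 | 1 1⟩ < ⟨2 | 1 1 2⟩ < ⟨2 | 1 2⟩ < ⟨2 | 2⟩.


Primitive collections (13):

  P = {1,4}:  v_{1} + v_{4} = v_{2}  ⟹  sig = ⟨2 | 1⟩
  P = {2,9}:  v_{2} + v_{9} = v_{5} + v_{7}  ⟹  sig = ⟨2 | 1 1⟩
  P = {1,9}:  v_{1} + v_{9} = v_{2} + v_{5} + v_{6}  ⟹  sig = ⟨2 | 1 1 1⟩
  P = {8,9}:  v_{8} + v_{9} = v_{3} + 2·v_{6} + v_{10}  ⟹  sig = ⟨2 | 1 1 2⟩
  P = {1,7}:  v_{1} + v_{7} = 2·v_{2} + v_{6}  ⟹  sig = ⟨2 | 1 2⟩
  P = {2,5,8}:  v_{2} + v_{5} + v_{8} = 0  ⟹  sig = ⟨3 | 0⟩
  P = {2,4,6}:  v_{2} + v_{4} + v_{6} = v_{7}  ⟹  sig = ⟨3 | 1⟩
  P = {4,5,6}:  v_{4} + v_{5} + v_{6} = v_{9}  ⟹  sig = ⟨3 | 1⟩
  P = {5,7,8}:  v_{5} + v_{7} + v_{8} = v_{4} + v_{6}  ⟹  sig = ⟨3 | 1 1⟩
  P = {4,5,8}:  v_{4} + v_{5} + v_{8} = v_{3} + v_{6} + v_{10}  ⟹  sig = ⟨3 | 1 1 1⟩
  P = {3,7,10}:  v_{3} + v_{7} + v_{10} = 2·v_{4}  ⟹  sig = ⟨3 | 2⟩
  P = {1,3,6,10}:  v_{1} + v_{3} + v_{6} + v_{10} = 0  ⟹  sig = ⟨4 | 0⟩
  P = {2,3,6,10}:  v_{2} + v_{3} + v_{6} + v_{10} = v_{4}  ⟹  sig = ⟨4 | 1⟩

Sorted signature multiset PRS(X):
    |P|=2: 5 collections, coeffs (1), (1,1), (1,1,1), (1,1,2), (1,2)
    |P|=3: 6 collections, coeffs (), (1), (1), (1,1), (1,1,1), (2)
    |P|=4: 2 collections, coeffs (), (1)


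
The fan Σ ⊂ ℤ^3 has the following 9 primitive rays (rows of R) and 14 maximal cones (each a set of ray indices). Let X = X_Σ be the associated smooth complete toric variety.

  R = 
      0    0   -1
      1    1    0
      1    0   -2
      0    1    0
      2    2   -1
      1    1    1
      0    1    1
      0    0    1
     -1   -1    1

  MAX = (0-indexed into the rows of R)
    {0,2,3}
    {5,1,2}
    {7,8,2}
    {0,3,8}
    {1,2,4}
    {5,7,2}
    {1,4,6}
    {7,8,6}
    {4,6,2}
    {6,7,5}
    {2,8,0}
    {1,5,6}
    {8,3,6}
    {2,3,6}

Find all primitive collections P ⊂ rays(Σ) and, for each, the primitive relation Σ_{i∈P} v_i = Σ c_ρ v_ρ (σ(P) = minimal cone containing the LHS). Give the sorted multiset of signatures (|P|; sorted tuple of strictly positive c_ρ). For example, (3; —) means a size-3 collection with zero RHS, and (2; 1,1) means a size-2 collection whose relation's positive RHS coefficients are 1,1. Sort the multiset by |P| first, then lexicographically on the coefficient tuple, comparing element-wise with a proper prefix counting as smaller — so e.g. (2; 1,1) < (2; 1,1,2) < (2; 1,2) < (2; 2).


Δ(Σ) — 9 vertices, 20 min non-faces:

  • {0,7}:  v_{0} + v_{7} = 0 ; sig = (2; —)
  • {0,5}:  v_{0} + v_{5} = v_{1} ; sig = (2; 1)
  • {0,6}:  v_{0} + v_{6} = v_{3} ; sig = (2; 1)
  • {1,7}:  v_{1} + v_{7} = v_{5} ; sig = (2; 1)
  • {1,8}:  v_{1} + v_{8} = v_{7} ; sig = (2; 1)
  • {3,7}:  v_{3} + v_{7} = v_{6} ; sig = (2; 1)
  • {4,8}:  v_{4} + v_{8} = v_{1} ; sig = (2; 1)
  • {0,1}:  v_{0} + v_{1} = v_{2} + v_{6} ; sig = (2; 1,1)
  • {3,5}:  v_{3} + v_{5} = v_{1} + v_{6} ; sig = (2; 1,1)
  • {1,3}:  v_{1} + v_{3} = v_{2} + 2·v_{6} ; sig = (2; 1,2)
  • {4,7}:  v_{4} + v_{7} = 2·v_{1} ; sig = (2; 2)
  • {5,8}:  v_{5} + v_{8} = 2·v_{7} ; sig = (2; 2)
  • {0,4}:  v_{0} + v_{4} = 2·v_{2} + 2·v_{6} ; sig = (2; 2,2)
  • {3,4}:  v_{3} + v_{4} = 2·v_{2} + 3·v_{6} ; sig = (2; 2,3)
  • {4,5}:  v_{4} + v_{5} = 3·v_{1} ; sig = (2; 3)
  • {2,6,8}:  v_{2} + v_{6} + v_{8} = 0 ; sig = (3; —)
  • {1,2,6}:  v_{1} + v_{2} + v_{6} = v_{4} ; sig = (3; 1)
  • {2,3,8}:  v_{2} + v_{3} + v_{8} = v_{0} ; sig = (3; 1)
  • {2,6,7}:  v_{2} + v_{6} + v_{7} = v_{1} ; sig = (3; 1)
  • {2,5,6}:  v_{2} + v_{5} + v_{6} = 2·v_{1} ; sig = (3; 2)

Sorted signature multiset PRS(X):
{ (2; —),  (2; 1) ×6,  (2; 1,1) ×2,  (2; 1,2),  (2; 2) ×2,  (2; 2,2),  (2; 2,3),  (2; 3),  (3; —),  (3; 1) ×3,  (3; 2) }


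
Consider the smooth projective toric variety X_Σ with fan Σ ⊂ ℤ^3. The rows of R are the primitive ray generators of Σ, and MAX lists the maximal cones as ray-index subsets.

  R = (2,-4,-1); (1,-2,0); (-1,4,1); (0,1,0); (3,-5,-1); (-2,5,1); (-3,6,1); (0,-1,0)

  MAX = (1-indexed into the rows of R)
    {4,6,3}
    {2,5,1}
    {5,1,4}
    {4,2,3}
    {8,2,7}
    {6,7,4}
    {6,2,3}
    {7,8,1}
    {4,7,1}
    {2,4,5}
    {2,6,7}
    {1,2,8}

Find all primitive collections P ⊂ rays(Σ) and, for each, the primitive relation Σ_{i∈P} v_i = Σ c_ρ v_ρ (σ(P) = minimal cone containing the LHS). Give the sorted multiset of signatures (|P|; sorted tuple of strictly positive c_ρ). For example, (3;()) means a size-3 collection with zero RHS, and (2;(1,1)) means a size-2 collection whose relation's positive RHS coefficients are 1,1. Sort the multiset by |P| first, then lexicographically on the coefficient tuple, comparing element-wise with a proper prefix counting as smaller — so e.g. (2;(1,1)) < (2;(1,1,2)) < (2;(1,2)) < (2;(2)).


14 collections generate NE(X_Σ); each relation:

  • {4,8}:  v_{4} + v_{8} = 0  ⇒ sig = (2;())
  • {1,6}:  v_{1} + v_{6} = v_{4}  ⇒ sig = (2;(1))
  • {5,7}:  v_{5} + v_{7} = v_{4}  ⇒ sig = (2;(1))
  • {3,8}:  v_{3} + v_{8} = v_{2} + v_{6}  ⇒ sig = (2;(1,1))
  • {5,8}:  v_{5} + v_{8} = v_{1} + v_{2}  ⇒ sig = (2;(1,1))
  • {6,8}:  v_{6} + v_{8} = v_{2} + v_{7}  ⇒ sig = (2;(1,1))
  • {1,3}:  v_{1} + v_{3} = v_{2} + 2·v_{4}  ⇒ sig = (2;(1,2))
  • {5,6}:  v_{5} + v_{6} = v_{2} + 2·v_{4}  ⇒ sig = (2;(1,2))
  • {3,7}:  v_{3} + v_{7} = 2·v_{6}  ⇒ sig = (2;(2))
  • {3,5}:  v_{3} + v_{5} = 2·v_{2} + 3·v_{4}  ⇒ sig = (2;(2,3))
  • {1,2,7}:  v_{1} + v_{2} + v_{7} = 0  ⇒ sig = (3;())
  • {1,2,4}:  v_{1} + v_{2} + v_{4} = v_{5}  ⇒ sig = (3;(1))
  • {2,4,6}:  v_{2} + v_{4} + v_{6} = v_{3}  ⇒ sig = (3;(1))
  • {2,4,7}:  v_{2} + v_{4} + v_{7} = v_{6}  ⇒ sig = (3;(1))

Hence PRS(X_Σ) =
{ (2;()),  (2;(1)) ×2,  (2;(1,1)) ×3,  (2;(1,2)) ×2,  (2;(2)),  (2;(2,3)),  (3;()),  (3;(1)) ×3 }


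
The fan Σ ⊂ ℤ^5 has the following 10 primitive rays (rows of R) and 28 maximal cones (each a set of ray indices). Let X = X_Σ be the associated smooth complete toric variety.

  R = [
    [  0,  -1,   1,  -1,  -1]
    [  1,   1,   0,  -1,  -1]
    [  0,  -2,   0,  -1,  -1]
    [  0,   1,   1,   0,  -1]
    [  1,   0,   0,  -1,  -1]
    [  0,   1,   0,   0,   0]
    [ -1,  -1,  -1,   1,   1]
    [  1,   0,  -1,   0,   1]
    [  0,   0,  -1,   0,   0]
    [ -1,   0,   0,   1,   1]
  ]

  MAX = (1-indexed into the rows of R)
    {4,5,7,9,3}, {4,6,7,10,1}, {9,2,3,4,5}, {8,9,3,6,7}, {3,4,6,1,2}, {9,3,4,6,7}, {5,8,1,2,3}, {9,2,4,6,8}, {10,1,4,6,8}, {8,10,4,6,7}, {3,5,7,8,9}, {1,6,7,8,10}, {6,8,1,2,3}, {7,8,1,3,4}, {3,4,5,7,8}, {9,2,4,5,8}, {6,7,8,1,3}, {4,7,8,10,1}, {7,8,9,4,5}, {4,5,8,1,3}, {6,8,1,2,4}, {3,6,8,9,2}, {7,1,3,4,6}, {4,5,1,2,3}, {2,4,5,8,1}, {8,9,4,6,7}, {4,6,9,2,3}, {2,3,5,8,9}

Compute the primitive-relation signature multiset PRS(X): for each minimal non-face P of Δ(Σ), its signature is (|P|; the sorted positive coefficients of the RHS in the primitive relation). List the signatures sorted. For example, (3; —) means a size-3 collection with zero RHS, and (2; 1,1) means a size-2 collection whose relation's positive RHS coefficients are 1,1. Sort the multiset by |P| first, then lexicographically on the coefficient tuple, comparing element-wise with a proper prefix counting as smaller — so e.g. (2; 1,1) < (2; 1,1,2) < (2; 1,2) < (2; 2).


12 minimal non-faces of Δ(Σ) (on 10 rays):

  P = {5,10}:  v_{5} + v_{10} = 0 — sig = (2; —)
  P = {2,7}:  v_{2} + v_{7} = v_{9} — sig = (2; 1)
  P = {2,10}:  v_{2} + v_{10} = v_{6} — sig = (2; 1)
  P = {5,6}:  v_{5} + v_{6} = v_{2} — sig = (2; 1)
  P = {1,9}:  v_{1} + v_{9} = v_{3} + v_{6} — sig = (2; 1,1)
  P = {3,10}:  v_{3} + v_{10} = v_{1} + v_{7} — sig = (2; 1,1)
  P = {9,10}:  v_{9} + v_{10} = v_{6} + v_{7} — sig = (2; 1,1)
  P = {1,5,7}:  v_{1} + v_{5} + v_{7} = v_{3} — sig = (3; 1)
  P = {3,4,6,8}:  v_{3} + v_{4} + v_{6} + v_{8} = v_{5} — sig = (4; 1)
  P = {3,4,8,9}:  v_{3} + v_{4} + v_{8} + v_{9} = 2·v_{5} + v_{7} — sig = (4; 1,2)
  P = {2,3,4,8}:  v_{2} + v_{3} + v_{4} + v_{8} = 2·v_{5} — sig = (4; 2)
  P = {1,4,6,7,8}:  v_{1} + v_{4} + v_{6} + v_{7} + v_{8} = 0 — sig = (5; —)

Sorted signature multiset PRS(X):
    (2; —)
    (2; 1)
    (2; 1)
    (2; 1)
    (2; 1,1)
    (2; 1,1)
    (2; 1,1)
    (3; 1)
    (4; 1)
    (4; 1,2)
    (4; 2)
    (5; —)


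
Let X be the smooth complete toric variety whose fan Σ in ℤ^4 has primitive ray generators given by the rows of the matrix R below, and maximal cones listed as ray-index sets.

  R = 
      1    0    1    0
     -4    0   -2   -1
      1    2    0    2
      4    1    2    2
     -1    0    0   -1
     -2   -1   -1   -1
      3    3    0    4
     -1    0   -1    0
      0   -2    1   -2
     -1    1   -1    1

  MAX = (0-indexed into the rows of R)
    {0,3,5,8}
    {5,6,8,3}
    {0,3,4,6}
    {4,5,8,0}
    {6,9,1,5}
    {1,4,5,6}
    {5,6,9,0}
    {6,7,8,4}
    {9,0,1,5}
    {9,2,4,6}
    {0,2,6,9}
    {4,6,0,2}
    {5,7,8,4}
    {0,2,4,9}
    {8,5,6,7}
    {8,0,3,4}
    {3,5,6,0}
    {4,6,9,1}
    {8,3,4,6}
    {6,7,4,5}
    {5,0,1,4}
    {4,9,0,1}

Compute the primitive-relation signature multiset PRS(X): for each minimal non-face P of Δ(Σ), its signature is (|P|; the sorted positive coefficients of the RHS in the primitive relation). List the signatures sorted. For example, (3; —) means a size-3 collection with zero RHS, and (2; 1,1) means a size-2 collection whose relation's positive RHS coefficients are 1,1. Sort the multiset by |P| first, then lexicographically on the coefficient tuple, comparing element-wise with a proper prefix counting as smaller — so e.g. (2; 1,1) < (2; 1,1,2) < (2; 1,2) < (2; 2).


Σ has 20 primitive collections:

  • {0,7}:  v_{0} + v_{7} = 0  →  sig = (2; —)
  • {2,5}:  v_{2} + v_{5} = v_{9}  →  sig = (2; 1)
  • {2,8}:  v_{2} + v_{8} = v_{0}  →  sig = (2; 1)
  • {1,3}:  v_{1} + v_{3} = v_{0} + v_{9}  →  sig = (2; 1,1)
  • {3,7}:  v_{3} + v_{7} = v_{6} + v_{8}  →  sig = (2; 1,1)
  • {8,9}:  v_{8} + v_{9} = v_{0} + v_{5}  →  sig = (2; 1,1)
  • {2,7}:  v_{2} + v_{7} = v_{4} + v_{5} + v_{6}  →  sig = (2; 1,1,1)
  • {1,8}:  v_{1} + v_{8} = v_{0} + v_{4} + 2·v_{5}  →  sig = (2; 1,1,2)
  • {3,9}:  v_{3} + v_{9} = 2·v_{0} + v_{5} + v_{6}  →  sig = (2; 1,1,2)
  • {7,9}:  v_{7} + v_{9} = v_{4} + 2·v_{5} + v_{6}  →  sig = (2; 1,1,2)
  • {1,2}:  v_{1} + v_{2} = v_{4} + 2·v_{9}  →  sig = (2; 1,2)
  • {2,3}:  v_{2} + v_{3} = 2·v_{0} + v_{6}  →  sig = (2; 1,2)
  • {1,7}:  v_{1} + v_{7} = 2·v_{4} + 3·v_{5} + v_{6}  →  sig = (2; 1,2,3)
  • {0,6,8}:  v_{0} + v_{6} + v_{8} = v_{3}  →  sig = (3; 1)
  • {3,4,5}:  v_{3} + v_{4} + v_{5} = v_{0}  →  sig = (3; 1)
  • {4,5,9}:  v_{4} + v_{5} + v_{9} = v_{1}  →  sig = (3; 1)
  • {0,1,6}:  v_{0} + v_{1} + v_{6} = v_{2} + v_{9}  →  sig = (3; 1,1)
  • {4,5,6,8}:  v_{4} + v_{5} + v_{6} + v_{8} = 0  →  sig = (4; —)
  • {0,4,5,6}:  v_{0} + v_{4} + v_{5} + v_{6} = v_{2}  →  sig = (4; 1)
  • {0,4,6,9}:  v_{0} + v_{4} + v_{6} + v_{9} = 2·v_{2}  →  sig = (4; 2)

Hence PRS(X_Σ) =
{ (2; —),  (2; 1) ×2,  (2; 1,1) ×3,  (2; 1,1,1),  (2; 1,1,2) ×3,  (2; 1,2) ×2,  (2; 1,2,3),  (3; 1) ×3,  (3; 1,1),  (4; —),  (4; 1),  (4; 2) }


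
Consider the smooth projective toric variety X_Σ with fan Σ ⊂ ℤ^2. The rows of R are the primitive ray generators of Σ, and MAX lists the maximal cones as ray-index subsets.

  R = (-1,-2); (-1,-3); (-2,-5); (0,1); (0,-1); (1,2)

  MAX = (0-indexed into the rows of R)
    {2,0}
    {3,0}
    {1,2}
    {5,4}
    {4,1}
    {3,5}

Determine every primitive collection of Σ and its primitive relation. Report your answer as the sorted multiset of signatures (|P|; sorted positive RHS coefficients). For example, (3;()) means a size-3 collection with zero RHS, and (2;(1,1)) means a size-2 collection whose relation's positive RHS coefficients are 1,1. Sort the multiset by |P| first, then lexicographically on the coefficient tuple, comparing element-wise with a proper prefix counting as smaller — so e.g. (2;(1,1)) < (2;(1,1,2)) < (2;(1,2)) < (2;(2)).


9 collections generate NE(X_Σ); each relation:

  P={0,5}:  v_{0} + v_{5} = 0  ⇒ sig = (2;())
  P={3,4}:  v_{3} + v_{4} = 0  ⇒ sig = (2;())
  P={0,1}:  v_{0} + v_{1} = v_{2}  ⇒ sig = (2;(1))
  P={0,4}:  v_{0} + v_{4} = v_{1}  ⇒ sig = (2;(1))
  P={1,3}:  v_{1} + v_{3} = v_{0}  ⇒ sig = (2;(1))
  P={1,5}:  v_{1} + v_{5} = v_{4}  ⇒ sig = (2;(1))
  P={2,5}:  v_{2} + v_{5} = v_{1}  ⇒ sig = (2;(1))
  P={2,3}:  v_{2} + v_{3} = 2·v_{0}  ⇒ sig = (2;(2))
  P={2,4}:  v_{2} + v_{4} = 2·v_{1}  ⇒ sig = (2;(2))

so the primitive-relation signature multiset is
    |P|=2: 9 collections, coeffs (), (), (1), (1), (1), (1), (1), (2), (2)


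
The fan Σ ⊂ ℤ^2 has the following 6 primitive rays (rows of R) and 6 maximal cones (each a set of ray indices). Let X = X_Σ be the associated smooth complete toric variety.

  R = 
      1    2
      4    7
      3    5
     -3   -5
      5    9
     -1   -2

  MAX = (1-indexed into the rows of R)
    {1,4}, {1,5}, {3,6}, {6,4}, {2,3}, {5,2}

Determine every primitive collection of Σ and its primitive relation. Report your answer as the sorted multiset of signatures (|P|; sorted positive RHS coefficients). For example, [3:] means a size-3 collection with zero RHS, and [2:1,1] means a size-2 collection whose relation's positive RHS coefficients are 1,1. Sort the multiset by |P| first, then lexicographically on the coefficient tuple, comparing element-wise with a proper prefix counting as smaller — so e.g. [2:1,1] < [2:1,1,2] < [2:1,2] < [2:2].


Σ has 9 primitive collections:

  P = {1,6}:  v_{1} + v_{6} = 0  ⟹  sig = [2:]
  P = {3,4}:  v_{3} + v_{4} = 0  ⟹  sig = [2:]
  P = {1,2}:  v_{1} + v_{2} = v_{5}  ⟹  sig = [2:1]
  P = {1,3}:  v_{1} + v_{3} = v_{2}  ⟹  sig = [2:1]
  P = {2,4}:  v_{2} + v_{4} = v_{1}  ⟹  sig = [2:1]
  P = {2,6}:  v_{2} + v_{6} = v_{3}  ⟹  sig = [2:1]
  P = {5,6}:  v_{5} + v_{6} = v_{2}  ⟹  sig = [2:1]
  P = {3,5}:  v_{3} + v_{5} = 2·v_{2}  ⟹  sig = [2:2]
  P = {4,5}:  v_{4} + v_{5} = 2·v_{1}  ⟹  sig = [2:2]

so the primitive-relation signature multiset is
    [2:]
    [2:]
    [2:1]
    [2:1]
    [2:1]
    [2:1]
    [2:1]
    [2:2]
    [2:2]


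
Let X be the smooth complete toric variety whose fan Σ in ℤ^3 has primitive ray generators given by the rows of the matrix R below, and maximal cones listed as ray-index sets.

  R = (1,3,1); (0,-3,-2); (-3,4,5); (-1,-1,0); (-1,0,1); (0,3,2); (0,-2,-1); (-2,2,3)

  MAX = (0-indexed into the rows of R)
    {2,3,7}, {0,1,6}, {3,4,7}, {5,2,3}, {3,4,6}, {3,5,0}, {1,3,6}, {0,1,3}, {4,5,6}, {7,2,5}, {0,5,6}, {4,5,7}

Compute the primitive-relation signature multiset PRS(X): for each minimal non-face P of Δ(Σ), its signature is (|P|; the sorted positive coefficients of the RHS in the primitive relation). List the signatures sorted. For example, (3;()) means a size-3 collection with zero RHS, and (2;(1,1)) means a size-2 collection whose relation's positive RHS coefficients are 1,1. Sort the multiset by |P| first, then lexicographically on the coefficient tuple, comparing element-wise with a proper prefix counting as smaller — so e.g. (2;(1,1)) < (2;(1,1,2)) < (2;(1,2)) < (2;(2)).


The 14 primitive collections of Σ (r=8, n=3):

  {1,5}:  v_{1} + v_{5} = 0  so sig = (2;())
  {0,4}:  v_{0} + v_{4} = v_{5}  so sig = (2;(1))
  {1,2}:  v_{1} + v_{2} = v_{3} + v_{7}  so sig = (2;(1,1))
  {1,4}:  v_{1} + v_{4} = v_{3} + v_{6}  so sig = (2;(1,1))
  {1,7}:  v_{1} + v_{7} = v_{3} + v_{4}  so sig = (2;(1,1))
  {2,6}:  v_{2} + v_{6} = v_{4} + v_{7}  so sig = (2;(1,1))
  {0,7}:  v_{0} + v_{7} = v_{3} + 2·v_{5}  so sig = (2;(1,2))
  {2,4}:  v_{2} + v_{4} = 2·v_{7}  so sig = (2;(2))
  {6,7}:  v_{6} + v_{7} = 2·v_{4}  so sig = (2;(2))
  {0,2}:  v_{0} + v_{2} = 2·v_{3} + 3·v_{5}  so sig = (2;(2,3))
  {0,3,6}:  v_{0} + v_{3} + v_{6} = 0  so sig = (3;())
  {3,4,5}:  v_{3} + v_{4} + v_{5} = v_{7}  so sig = (3;(1))
  {3,5,6}:  v_{3} + v_{5} + v_{6} = v_{4}  so sig = (3;(1))
  {3,5,7}:  v_{3} + v_{5} + v_{7} = v_{2}  so sig = (3;(1))

Sorted signature multiset PRS(X):
[(2;()), (2;(1)), (2;(1,1)), (2;(1,1)), (2;(1,1)), (2;(1,1)), (2;(1,2)), (2;(2)), (2;(2)), (2;(2,3)), (3;()), (3;(1)), (3;(1)), (3;(1))]


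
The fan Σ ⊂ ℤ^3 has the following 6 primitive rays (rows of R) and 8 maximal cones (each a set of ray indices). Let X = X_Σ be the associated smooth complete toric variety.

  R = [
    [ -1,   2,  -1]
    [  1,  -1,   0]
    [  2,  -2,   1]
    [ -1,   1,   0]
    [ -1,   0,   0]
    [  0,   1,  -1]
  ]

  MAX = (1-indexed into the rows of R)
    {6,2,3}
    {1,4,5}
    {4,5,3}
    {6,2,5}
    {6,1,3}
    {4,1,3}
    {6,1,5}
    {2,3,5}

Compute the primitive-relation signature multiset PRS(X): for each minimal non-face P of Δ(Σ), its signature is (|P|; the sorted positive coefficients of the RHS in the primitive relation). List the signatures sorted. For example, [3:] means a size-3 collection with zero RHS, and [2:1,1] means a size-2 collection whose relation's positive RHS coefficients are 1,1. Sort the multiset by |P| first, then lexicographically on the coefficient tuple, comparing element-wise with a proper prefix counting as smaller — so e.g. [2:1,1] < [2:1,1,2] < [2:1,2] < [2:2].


Primitive collections (5):

  {2,4}:  v_{2} + v_{4} = 0 — sig = [2:]
  {1,2}:  v_{1} + v_{2} = v_{6} — sig = [2:1]
  {4,6}:  v_{4} + v_{6} = v_{1} — sig = [2:1]
  {1,3,5}:  v_{1} + v_{3} + v_{5} = 0 — sig = [3:]
  {3,5,6}:  v_{3} + v_{5} + v_{6} = v_{2} — sig = [3:1]

so the primitive-relation signature multiset is
    [2:]
    [2:1]
    [2:1]
    [3:]
    [3:1]


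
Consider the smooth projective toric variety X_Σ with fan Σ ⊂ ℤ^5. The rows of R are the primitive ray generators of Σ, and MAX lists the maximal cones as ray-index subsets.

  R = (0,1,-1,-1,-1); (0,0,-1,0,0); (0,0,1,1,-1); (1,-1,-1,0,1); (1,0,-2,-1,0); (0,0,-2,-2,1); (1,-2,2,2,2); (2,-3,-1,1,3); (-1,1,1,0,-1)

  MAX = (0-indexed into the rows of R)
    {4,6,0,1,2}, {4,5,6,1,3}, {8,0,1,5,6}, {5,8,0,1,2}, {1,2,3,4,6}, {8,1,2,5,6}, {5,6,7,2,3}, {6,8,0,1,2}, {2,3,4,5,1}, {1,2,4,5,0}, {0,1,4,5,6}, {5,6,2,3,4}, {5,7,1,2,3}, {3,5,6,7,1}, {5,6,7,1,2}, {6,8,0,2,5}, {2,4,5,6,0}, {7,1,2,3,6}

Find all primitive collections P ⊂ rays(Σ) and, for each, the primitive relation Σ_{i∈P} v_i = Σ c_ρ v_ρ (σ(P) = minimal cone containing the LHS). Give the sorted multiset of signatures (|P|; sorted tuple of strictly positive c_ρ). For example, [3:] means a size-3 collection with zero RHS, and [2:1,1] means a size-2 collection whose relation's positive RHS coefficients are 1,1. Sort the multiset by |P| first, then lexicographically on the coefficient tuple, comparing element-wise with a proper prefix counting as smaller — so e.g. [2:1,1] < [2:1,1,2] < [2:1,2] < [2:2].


Primitive collections (9):

  P = {3,8}:  v_{3} + v_{8} = 0  ⟹  sig = [2:]
  P = {0,3}:  v_{0} + v_{3} = v_{4}  ⟹  sig = [2:1]
  P = {4,8}:  v_{4} + v_{8} = v_{0}  ⟹  sig = [2:1]
  P = {7,8}:  v_{7} + v_{8} = v_{1} + v_{2} + v_{5} + v_{6}  ⟹  sig = [2:1,1,1,1]
  P = {0,7}:  v_{0} + v_{7} = 2·v_{3}  ⟹  sig = [2:2]
  P = {4,7}:  v_{4} + v_{7} = 3·v_{3}  ⟹  sig = [2:3]
  P = {0,1,2,5,6}:  v_{0} + v_{1} + v_{2} + v_{5} + v_{6} = v_{3}  ⟹  sig = [5:1]
  P = {1,2,3,5,6}:  v_{1} + v_{2} + v_{3} + v_{5} + v_{6} = v_{7}  ⟹  sig = [5:1]
  P = {1,2,4,5,6}:  v_{1} + v_{2} + v_{4} + v_{5} + v_{6} = 2·v_{3}  ⟹  sig = [5:2]

Sorted signature multiset PRS(X):
    |P|=2: 6 collections, coeffs (), (1), (1), (1,1,1,1), (2), (3)
    |P|=5: 3 collections, coeffs (1), (1), (2)


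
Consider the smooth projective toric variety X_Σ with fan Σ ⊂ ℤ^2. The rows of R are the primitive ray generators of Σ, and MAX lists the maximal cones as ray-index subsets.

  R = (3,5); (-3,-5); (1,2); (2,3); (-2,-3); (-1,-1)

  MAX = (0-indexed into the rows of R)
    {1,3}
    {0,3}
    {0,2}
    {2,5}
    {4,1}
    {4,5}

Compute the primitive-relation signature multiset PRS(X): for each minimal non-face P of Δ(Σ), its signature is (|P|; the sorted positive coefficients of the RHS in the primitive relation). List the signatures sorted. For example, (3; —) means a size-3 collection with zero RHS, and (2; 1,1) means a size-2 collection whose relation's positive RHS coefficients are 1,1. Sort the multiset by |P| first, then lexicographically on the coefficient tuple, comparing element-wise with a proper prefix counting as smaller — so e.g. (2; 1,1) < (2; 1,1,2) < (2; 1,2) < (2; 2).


Primitive collections (9):

  • {0,1}:  v_{0} + v_{1} = 0 ; sig = (2; —)
  • {3,4}:  v_{3} + v_{4} = 0 ; sig = (2; —)
  • {0,4}:  v_{0} + v_{4} = v_{2} ; sig = (2; 1)
  • {1,2}:  v_{1} + v_{2} = v_{4} ; sig = (2; 1)
  • {2,3}:  v_{2} + v_{3} = v_{0} ; sig = (2; 1)
  • {2,4}:  v_{2} + v_{4} = v_{5} ; sig = (2; 1)
  • {3,5}:  v_{3} + v_{5} = v_{2} ; sig = (2; 1)
  • {0,5}:  v_{0} + v_{5} = 2·v_{2} ; sig = (2; 2)
  • {1,5}:  v_{1} + v_{5} = 2·v_{4} ; sig = (2; 2)

Signatures (|P|; sorted positive RHS coefficients), sorted:
{ (2; —) ×2,  (2; 1) ×5,  (2; 2) ×2 }


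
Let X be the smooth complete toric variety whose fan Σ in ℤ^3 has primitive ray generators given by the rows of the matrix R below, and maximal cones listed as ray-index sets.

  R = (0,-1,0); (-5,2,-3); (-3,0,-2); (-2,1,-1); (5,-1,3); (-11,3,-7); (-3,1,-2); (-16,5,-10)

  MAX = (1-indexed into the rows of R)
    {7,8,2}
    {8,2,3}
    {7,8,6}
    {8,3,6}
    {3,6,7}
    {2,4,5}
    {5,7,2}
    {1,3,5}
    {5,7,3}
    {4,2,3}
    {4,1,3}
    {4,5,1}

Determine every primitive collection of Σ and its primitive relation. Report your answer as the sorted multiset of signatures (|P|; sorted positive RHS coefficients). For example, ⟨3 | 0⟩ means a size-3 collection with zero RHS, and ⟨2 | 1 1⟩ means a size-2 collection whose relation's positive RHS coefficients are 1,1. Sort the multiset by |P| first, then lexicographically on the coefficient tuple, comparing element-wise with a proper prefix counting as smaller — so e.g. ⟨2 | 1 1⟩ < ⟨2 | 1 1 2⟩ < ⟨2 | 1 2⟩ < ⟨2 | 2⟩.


Σ has 14 primitive collections:

  • {1,7}:  v_{1} + v_{7} = v_{3}  ⟹  sig = ⟨2 | 1⟩
  • {2,6}:  v_{2} + v_{6} = v_{8}  ⟹  sig = ⟨2 | 1⟩
  • {4,7}:  v_{4} + v_{7} = v_{2}  ⟹  sig = ⟨2 | 1⟩
  • {1,2}:  v_{1} + v_{2} = v_{3} + v_{4}  ⟹  sig = ⟨2 | 1 1⟩
  • {1,6}:  v_{1} + v_{6} = v_{2} + 2·v_{3}  ⟹  sig = ⟨2 | 1 2⟩
  • {4,6}:  v_{4} + v_{6} = 2·v_{2} + v_{3}  ⟹  sig = ⟨2 | 1 2⟩
  • {5,8}:  v_{5} + v_{8} = v_{2} + 2·v_{7}  ⟹  sig = ⟨2 | 1 2⟩
  • {4,8}:  v_{4} + v_{8} = 3·v_{2} + v_{3}  ⟹  sig = ⟨2 | 1 3⟩
  • {5,6}:  v_{5} + v_{6} = 2·v_{7}  ⟹  sig = ⟨2 | 2⟩
  • {1,8}:  v_{1} + v_{8} = 2·v_{2} + 2·v_{3}  ⟹  sig = ⟨2 | 2 2⟩
  • {3,4,5}:  v_{3} + v_{4} + v_{5} = 0  ⟹  sig = ⟨3 | 0⟩
  • {2,3,5}:  v_{2} + v_{3} + v_{5} = v_{7}  ⟹  sig = ⟨3 | 1⟩
  • {2,3,7}:  v_{2} + v_{3} + v_{7} = v_{6}  ⟹  sig = ⟨3 | 1⟩
  • {3,7,8}:  v_{3} + v_{7} + v_{8} = 2·v_{6}  ⟹  sig = ⟨3 | 2⟩

Sorted signature multiset PRS(X):
    |P|=2: 10 collections, coeffs (1), (1), (1), (1,1), (1,2), (1,2), (1,2), (1,3), (2), (2,2)
    |P|=3: 4 collections, coeffs (), (1), (1), (2)


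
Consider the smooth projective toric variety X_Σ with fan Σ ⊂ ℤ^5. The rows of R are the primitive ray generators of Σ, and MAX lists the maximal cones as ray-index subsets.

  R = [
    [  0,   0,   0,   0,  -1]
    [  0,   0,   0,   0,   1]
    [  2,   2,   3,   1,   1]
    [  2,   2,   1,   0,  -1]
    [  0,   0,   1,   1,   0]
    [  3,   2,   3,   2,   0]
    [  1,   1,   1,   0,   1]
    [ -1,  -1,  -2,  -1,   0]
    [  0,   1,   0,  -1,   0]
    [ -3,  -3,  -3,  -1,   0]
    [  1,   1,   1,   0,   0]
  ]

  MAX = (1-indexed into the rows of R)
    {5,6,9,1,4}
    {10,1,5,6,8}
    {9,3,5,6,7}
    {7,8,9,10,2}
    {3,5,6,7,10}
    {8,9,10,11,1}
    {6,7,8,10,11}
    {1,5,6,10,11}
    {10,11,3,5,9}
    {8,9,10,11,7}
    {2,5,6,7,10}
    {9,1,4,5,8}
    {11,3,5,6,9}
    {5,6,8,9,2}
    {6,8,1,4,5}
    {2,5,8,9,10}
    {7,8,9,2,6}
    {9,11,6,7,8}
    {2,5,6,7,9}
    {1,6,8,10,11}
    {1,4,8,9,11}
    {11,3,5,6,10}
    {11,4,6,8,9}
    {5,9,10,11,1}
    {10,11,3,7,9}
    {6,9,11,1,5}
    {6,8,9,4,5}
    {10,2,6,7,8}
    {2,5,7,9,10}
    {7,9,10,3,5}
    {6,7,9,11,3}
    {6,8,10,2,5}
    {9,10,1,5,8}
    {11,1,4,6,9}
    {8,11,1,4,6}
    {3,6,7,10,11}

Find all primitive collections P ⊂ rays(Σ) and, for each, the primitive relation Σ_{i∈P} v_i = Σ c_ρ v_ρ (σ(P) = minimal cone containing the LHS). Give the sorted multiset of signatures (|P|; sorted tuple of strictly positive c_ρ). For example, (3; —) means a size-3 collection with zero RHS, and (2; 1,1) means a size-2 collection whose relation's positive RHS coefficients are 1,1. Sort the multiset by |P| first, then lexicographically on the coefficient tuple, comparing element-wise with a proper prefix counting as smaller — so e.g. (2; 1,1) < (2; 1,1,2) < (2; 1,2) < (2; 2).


Σ has 16 primitive collections:

  P = {1,2}:  v_{1} + v_{2} = 0  →  sig = (2; —)
  P = {1,7}:  v_{1} + v_{7} = v_{11}  →  sig = (2; 1)
  P = {2,11}:  v_{2} + v_{11} = v_{7}  →  sig = (2; 1)
  P = {3,8}:  v_{3} + v_{8} = v_{7}  →  sig = (2; 1)
  P = {4,10}:  v_{4} + v_{10} = v_{1} + v_{8}  →  sig = (2; 1,1)
  P = {2,4}:  v_{2} + v_{4} = v_{6} + v_{8} + v_{9}  →  sig = (2; 1,1,1)
  P = {3,4}:  v_{3} + v_{4} = v_{6} + v_{9} + v_{11}  →  sig = (2; 1,1,1)
  P = {4,7}:  v_{4} + v_{7} = v_{6} + v_{8} + v_{9} + v_{11}  →  sig = (2; 1,1,1,1)
  P = {1,3}:  v_{1} + v_{3} = v_{5} + 2·v_{11}  →  sig = (2; 1,2)
  P = {2,3}:  v_{2} + v_{3} = v_{5} + 2·v_{7}  →  sig = (2; 1,2)
  P = {5,8,11}:  v_{5} + v_{8} + v_{11} = 0  →  sig = (3; —)
  P = {6,9,10}:  v_{6} + v_{9} + v_{10} = 0  →  sig = (3; —)
  P = {5,7,8}:  v_{5} + v_{7} + v_{8} = v_{2}  →  sig = (3; 1)
  P = {5,7,11}:  v_{5} + v_{7} + v_{11} = v_{3}  →  sig = (3; 1)
  P = {4,5,11}:  v_{4} + v_{5} + v_{11} = v_{1} + v_{6} + v_{9}  →  sig = (3; 1,1,1)
  P = {1,6,8,9}:  v_{1} + v_{6} + v_{8} + v_{9} = v_{4}  →  sig = (4; 1)

so the primitive-relation signature multiset is
    |P|=2: 10 collections, coeffs (), (1), (1), (1), (1,1), (1,1,1), (1,1,1), (1,1,1,1), (1,2), (1,2)
    |P|=3: 5 collections, coeffs (), (), (1), (1), (1,1,1)
    |P|=4: 1 collection, coeffs (1)


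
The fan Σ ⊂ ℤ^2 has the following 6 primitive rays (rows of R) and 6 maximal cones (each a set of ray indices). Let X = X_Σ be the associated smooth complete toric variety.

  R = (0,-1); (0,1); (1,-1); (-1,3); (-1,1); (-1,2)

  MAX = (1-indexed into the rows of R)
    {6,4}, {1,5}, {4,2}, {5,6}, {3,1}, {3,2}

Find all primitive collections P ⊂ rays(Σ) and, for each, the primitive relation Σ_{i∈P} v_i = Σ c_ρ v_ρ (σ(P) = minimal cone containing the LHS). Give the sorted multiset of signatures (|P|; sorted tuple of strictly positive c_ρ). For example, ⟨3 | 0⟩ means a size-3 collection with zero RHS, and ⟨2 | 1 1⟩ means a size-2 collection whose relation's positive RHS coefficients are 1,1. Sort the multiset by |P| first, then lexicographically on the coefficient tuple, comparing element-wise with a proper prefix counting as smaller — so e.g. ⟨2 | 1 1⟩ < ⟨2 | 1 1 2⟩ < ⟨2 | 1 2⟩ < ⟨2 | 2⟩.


Σ has 9 primitive collections:

  • {1,2}:  v_{1} + v_{2} = 0  ⟹  sig = ⟨2 | 0⟩
  • {3,5}:  v_{3} + v_{5} = 0  ⟹  sig = ⟨2 | 0⟩
  • {1,4}:  v_{1} + v_{4} = v_{6}  ⟹  sig = ⟨2 | 1⟩
  • {1,6}:  v_{1} + v_{6} = v_{5}  ⟹  sig = ⟨2 | 1⟩
  • {2,5}:  v_{2} + v_{5} = v_{6}  ⟹  sig = ⟨2 | 1⟩
  • {2,6}:  v_{2} + v_{6} = v_{4}  ⟹  sig = ⟨2 | 1⟩
  • {3,6}:  v_{3} + v_{6} = v_{2}  ⟹  sig = ⟨2 | 1⟩
  • {3,4}:  v_{3} + v_{4} = 2·v_{2}  ⟹  sig = ⟨2 | 2⟩
  • {4,5}:  v_{4} + v_{5} = 2·v_{6}  ⟹  sig = ⟨2 | 2⟩

Sorted signature multiset PRS(X):
    ⟨2 | 0⟩
    ⟨2 | 0⟩
    ⟨2 | 1⟩
    ⟨2 | 1⟩
    ⟨2 | 1⟩
    ⟨2 | 1⟩
    ⟨2 | 1⟩
    ⟨2 | 2⟩
    ⟨2 | 2⟩


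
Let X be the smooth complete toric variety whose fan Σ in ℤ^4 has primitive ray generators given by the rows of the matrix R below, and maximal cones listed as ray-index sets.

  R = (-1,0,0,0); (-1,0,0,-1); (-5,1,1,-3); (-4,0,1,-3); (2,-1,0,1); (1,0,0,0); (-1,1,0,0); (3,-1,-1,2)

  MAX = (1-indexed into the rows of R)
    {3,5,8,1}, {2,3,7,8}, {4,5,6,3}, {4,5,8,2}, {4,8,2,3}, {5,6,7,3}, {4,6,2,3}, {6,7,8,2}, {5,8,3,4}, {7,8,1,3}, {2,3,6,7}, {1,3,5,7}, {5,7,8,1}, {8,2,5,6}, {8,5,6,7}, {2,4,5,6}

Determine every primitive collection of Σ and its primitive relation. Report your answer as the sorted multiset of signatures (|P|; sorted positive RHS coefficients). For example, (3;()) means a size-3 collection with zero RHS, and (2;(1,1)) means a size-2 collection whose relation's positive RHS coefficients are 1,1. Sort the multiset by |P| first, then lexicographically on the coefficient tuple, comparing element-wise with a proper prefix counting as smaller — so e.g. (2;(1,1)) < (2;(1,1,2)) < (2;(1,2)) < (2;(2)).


Primitive collections (9):

  {1,6}:  v_{1} + v_{6} = 0  ⇒ sig = (2;())
  {4,7}:  v_{4} + v_{7} = v_{3}  ⇒ sig = (2;(1))
  {1,2}:  v_{1} + v_{2} = v_{3} + v_{8}  ⇒ sig = (2;(1,1))
  {1,4}:  v_{1} + v_{4} = 2·v_{3} + v_{5} + v_{8}  ⇒ sig = (2;(1,1,2))
  {2,5,7}:  v_{2} + v_{5} + v_{7} = 0  ⇒ sig = (3;())
  {2,3,5}:  v_{2} + v_{3} + v_{5} = v_{4}  ⇒ sig = (3;(1))
  {3,6,8}:  v_{3} + v_{6} + v_{8} = v_{2}  ⇒ sig = (3;(1))
  {4,6,8}:  v_{4} + v_{6} + v_{8} = 2·v_{2} + v_{5}  ⇒ sig = (3;(1,2))
  {3,5,7,8}:  v_{3} + v_{5} + v_{7} + v_{8} = v_{1}  ⇒ sig = (4;(1))

Signatures (|P|; sorted positive RHS coefficients), sorted:
{ (2;()),  (2;(1)),  (2;(1,1)),  (2;(1,1,2)),  (3;()),  (3;(1)) ×2,  (3;(1,2)),  (4;(1)) }


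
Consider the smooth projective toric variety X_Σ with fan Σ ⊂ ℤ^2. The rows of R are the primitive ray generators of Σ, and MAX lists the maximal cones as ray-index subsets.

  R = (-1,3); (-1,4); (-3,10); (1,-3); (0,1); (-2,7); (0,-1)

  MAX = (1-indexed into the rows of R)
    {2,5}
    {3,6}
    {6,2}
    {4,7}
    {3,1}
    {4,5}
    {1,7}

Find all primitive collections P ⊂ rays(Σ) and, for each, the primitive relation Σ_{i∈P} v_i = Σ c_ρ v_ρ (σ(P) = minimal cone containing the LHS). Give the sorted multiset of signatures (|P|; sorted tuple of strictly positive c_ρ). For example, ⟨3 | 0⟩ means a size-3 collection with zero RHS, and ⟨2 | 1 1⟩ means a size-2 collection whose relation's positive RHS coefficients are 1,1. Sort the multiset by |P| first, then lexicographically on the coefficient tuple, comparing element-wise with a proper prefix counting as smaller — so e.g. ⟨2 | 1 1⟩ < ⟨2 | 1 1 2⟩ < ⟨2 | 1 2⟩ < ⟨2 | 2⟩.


Primitive collections (14):

  {1,4}:  v_{1} + v_{4} = 0  ⇒ sig = ⟨2 | 0⟩
  {5,7}:  v_{5} + v_{7} = 0  ⇒ sig = ⟨2 | 0⟩
  {1,2}:  v_{1} + v_{2} = v_{6}  ⇒ sig = ⟨2 | 1⟩
  {1,5}:  v_{1} + v_{5} = v_{2}  ⇒ sig = ⟨2 | 1⟩
  {1,6}:  v_{1} + v_{6} = v_{3}  ⇒ sig = ⟨2 | 1⟩
  {2,4}:  v_{2} + v_{4} = v_{5}  ⇒ sig = ⟨2 | 1⟩
  {2,7}:  v_{2} + v_{7} = v_{1}  ⇒ sig = ⟨2 | 1⟩
  {3,4}:  v_{3} + v_{4} = v_{6}  ⇒ sig = ⟨2 | 1⟩
  {4,6}:  v_{4} + v_{6} = v_{2}  ⇒ sig = ⟨2 | 1⟩
  {3,5}:  v_{3} + v_{5} = v_{2} + v_{6}  ⇒ sig = ⟨2 | 1 1⟩
  {2,3}:  v_{2} + v_{3} = 2·v_{6}  ⇒ sig = ⟨2 | 2⟩
  {5,6}:  v_{5} + v_{6} = 2·v_{2}  ⇒ sig = ⟨2 | 2⟩
  {6,7}:  v_{6} + v_{7} = 2·v_{1}  ⇒ sig = ⟨2 | 2⟩
  {3,7}:  v_{3} + v_{7} = 3·v_{1}  ⇒ sig = ⟨2 | 3⟩

Hence PRS(X_Σ) =
    ⟨2 | 0⟩
    ⟨2 | 0⟩
    ⟨2 | 1⟩
    ⟨2 | 1⟩
    ⟨2 | 1⟩
    ⟨2 | 1⟩
    ⟨2 | 1⟩
    ⟨2 | 1⟩
    ⟨2 | 1⟩
    ⟨2 | 1 1⟩
    ⟨2 | 2⟩
    ⟨2 | 2⟩
    ⟨2 | 2⟩
    ⟨2 | 3⟩


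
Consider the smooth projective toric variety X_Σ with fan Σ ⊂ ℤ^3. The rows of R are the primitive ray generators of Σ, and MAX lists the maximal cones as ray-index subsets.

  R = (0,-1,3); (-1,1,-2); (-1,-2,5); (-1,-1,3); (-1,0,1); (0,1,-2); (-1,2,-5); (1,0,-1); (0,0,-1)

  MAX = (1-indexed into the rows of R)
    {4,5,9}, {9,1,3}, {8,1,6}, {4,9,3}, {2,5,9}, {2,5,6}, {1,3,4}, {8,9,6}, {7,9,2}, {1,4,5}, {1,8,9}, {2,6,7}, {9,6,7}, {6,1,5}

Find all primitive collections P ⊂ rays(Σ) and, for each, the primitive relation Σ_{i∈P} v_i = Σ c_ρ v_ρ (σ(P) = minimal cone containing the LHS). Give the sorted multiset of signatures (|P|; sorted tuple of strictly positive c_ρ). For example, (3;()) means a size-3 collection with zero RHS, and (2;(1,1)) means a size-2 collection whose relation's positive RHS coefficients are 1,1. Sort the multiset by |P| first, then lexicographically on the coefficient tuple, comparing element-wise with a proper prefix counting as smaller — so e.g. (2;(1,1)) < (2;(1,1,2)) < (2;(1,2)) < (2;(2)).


Minimal non-faces — 20 found among 9 rays, 14 max cones:

  • {5,8}:  v_{5} + v_{8} = 0 — sig = (2;())
  • {1,2}:  v_{1} + v_{2} = v_{5} — sig = (2;(1))
  • {1,7}:  v_{1} + v_{7} = v_{2} — sig = (2;(1))
  • {3,6}:  v_{3} + v_{6} = v_{4} — sig = (2;(1))
  • {4,6}:  v_{4} + v_{6} = v_{5} — sig = (2;(1))
  • {2,8}:  v_{2} + v_{8} = v_{6} + v_{9} — sig = (2;(1,1))
  • {4,8}:  v_{4} + v_{8} = v_{1} + v_{9} — sig = (2;(1,1))
  • {2,3}:  v_{2} + v_{3} = v_{4} + v_{5} + v_{9} — sig = (2;(1,1,1))
  • {4,7}:  v_{4} + v_{7} = v_{2} + v_{5} + v_{9} — sig = (2;(1,1,1))
  • {2,4}:  v_{2} + v_{4} = 2·v_{5} + v_{9} — sig = (2;(1,2))
  • {3,5}:  v_{3} + v_{5} = 2·v_{4} — sig = (2;(2))
  • {5,7}:  v_{5} + v_{7} = 2·v_{2} — sig = (2;(2))
  • {3,7}:  v_{3} + v_{7} = 2·v_{5} + 2·v_{9} — sig = (2;(2,2))
  • {3,8}:  v_{3} + v_{8} = 2·v_{1} + 2·v_{9} — sig = (2;(2,2))
  • {7,8}:  v_{7} + v_{8} = 2·v_{6} + 2·v_{9} — sig = (2;(2,2))
  • {1,6,9}:  v_{1} + v_{6} + v_{9} = 0 — sig = (3;())
  • {1,4,9}:  v_{1} + v_{4} + v_{9} = v_{3} — sig = (3;(1))
  • {1,5,9}:  v_{1} + v_{5} + v_{9} = v_{4} — sig = (3;(1))
  • {2,6,9}:  v_{2} + v_{6} + v_{9} = v_{7} — sig = (3;(1))
  • {5,6,9}:  v_{5} + v_{6} + v_{9} = v_{2} — sig = (3;(1))

Signatures (|P|; sorted positive RHS coefficients), sorted:
{ (2;()),  (2;(1)) ×4,  (2;(1,1)) ×2,  (2;(1,1,1)) ×2,  (2;(1,2)),  (2;(2)) ×2,  (2;(2,2)) ×3,  (3;()),  (3;(1)) ×4 }


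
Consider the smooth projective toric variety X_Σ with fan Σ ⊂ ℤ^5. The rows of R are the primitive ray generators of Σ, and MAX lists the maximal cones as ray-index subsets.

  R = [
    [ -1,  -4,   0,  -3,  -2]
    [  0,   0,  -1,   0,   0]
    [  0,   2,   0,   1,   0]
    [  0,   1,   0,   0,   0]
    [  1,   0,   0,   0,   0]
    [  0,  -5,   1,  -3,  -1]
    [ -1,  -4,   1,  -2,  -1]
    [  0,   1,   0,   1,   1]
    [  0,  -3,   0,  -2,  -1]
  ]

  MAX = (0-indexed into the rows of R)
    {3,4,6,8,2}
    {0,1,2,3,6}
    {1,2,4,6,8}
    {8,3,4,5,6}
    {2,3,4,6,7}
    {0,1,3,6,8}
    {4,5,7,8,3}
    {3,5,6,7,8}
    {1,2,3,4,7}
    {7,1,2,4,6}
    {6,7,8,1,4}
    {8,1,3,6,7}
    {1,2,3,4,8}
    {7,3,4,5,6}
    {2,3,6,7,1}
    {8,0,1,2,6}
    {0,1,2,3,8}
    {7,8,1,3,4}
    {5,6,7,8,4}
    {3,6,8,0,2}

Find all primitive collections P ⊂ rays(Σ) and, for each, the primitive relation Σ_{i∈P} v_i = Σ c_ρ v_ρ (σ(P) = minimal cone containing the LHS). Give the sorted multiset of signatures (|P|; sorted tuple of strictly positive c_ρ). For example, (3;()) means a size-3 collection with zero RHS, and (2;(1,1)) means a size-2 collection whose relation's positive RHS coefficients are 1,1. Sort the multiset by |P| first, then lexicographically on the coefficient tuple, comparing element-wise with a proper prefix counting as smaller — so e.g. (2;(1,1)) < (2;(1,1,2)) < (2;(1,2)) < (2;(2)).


Primitive collections (9):

  • {0,7}:  v_{0} + v_{7} = v_{1} + v_{3} + v_{6} ; sig = (2;(1,1,1))
  • {2,5}:  v_{2} + v_{5} = v_{3} + v_{4} + v_{6} ; sig = (2;(1,1,1))
  • {0,5}:  v_{0} + v_{5} = v_{3} + v_{6} + 2·v_{8} ; sig = (2;(1,1,2))
  • {0,4}:  v_{0} + v_{4} = v_{2} + 2·v_{8} ; sig = (2;(1,2))
  • {1,5}:  v_{1} + v_{5} = v_{7} + 2·v_{8} ; sig = (2;(1,2))
  • {2,7,8}:  v_{2} + v_{7} + v_{8} = 0 ; sig = (3;())
  • {1,3,4,6}:  v_{1} + v_{3} + v_{4} + v_{6} = v_{8} ; sig = (4;(1))
  • {1,2,3,6,8}:  v_{1} + v_{2} + v_{3} + v_{6} + v_{8} = v_{0} ; sig = (5;(1))
  • {3,4,6,7,8}:  v_{3} + v_{4} + v_{6} + v_{7} + v_{8} = v_{5} ; sig = (5;(1))

so the primitive-relation signature multiset is
    (2;(1,1,1))
    (2;(1,1,1))
    (2;(1,1,2))
    (2;(1,2))
    (2;(1,2))
    (3;())
    (4;(1))
    (5;(1))
    (5;(1))
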